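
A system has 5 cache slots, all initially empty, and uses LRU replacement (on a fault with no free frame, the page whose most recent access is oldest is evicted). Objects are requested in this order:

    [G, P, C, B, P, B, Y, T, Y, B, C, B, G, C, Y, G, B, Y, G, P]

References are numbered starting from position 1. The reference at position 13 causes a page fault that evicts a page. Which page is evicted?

P

pos 1: G -> fault, frames {G}
pos 2: P -> fault, frames {G,P}
pos 3: C -> fault, frames {G,P,C}
pos 4: B -> fault, frames {G,P,C,B}
pos 5: P -> hit
pos 6: B -> hit
pos 7: Y -> fault, frames {G,C,P,B,Y}
pos 8: T -> fault, evict G, frames {C,P,B,Y,T}
pos 9: Y -> hit
pos 10: B -> hit
pos 11: C -> hit
pos 12: B -> hit
pos 13: G -> fault, evict P, frames {T,Y,C,B,G}
At position 13, page P is evicted.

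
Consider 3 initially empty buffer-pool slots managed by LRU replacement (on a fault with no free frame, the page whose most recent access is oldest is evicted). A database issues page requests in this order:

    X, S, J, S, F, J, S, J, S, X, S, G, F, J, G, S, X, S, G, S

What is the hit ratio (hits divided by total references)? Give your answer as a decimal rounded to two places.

X → fault, frames [X]
S → fault, frames [X, S]
J → fault, frames [X, S, J]
S → hit
F → fault, evict X, frames [J, S, F]
J → hit
S → hit
J → hit
S → hit
X → fault, evict F, frames [J, S, X]
S → hit
G → fault, evict J, frames [X, S, G]
F → fault, evict X, frames [S, G, F]
J → fault, evict S, frames [G, F, J]
G → hit
S → fault, evict F, frames [J, G, S]
X → fault, evict J, frames [G, S, X]
S → hit
G → hit
S → hit
Hits: 10 of 20 references → 10/20 = 0.5000.

0.50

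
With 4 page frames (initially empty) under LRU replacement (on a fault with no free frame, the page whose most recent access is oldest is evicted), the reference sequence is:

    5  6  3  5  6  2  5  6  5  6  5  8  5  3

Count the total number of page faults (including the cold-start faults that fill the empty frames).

6

5 -> fault, frames [5]
6 -> fault, frames [5, 6]
3 -> fault, frames [5, 6, 3]
5 -> hit
6 -> hit
2 -> fault, frames [3, 5, 6, 2]
5 -> hit
6 -> hit
5 -> hit
6 -> hit
5 -> hit
8 -> fault, evict 3, frames [2, 6, 5, 8]
5 -> hit
3 -> fault, evict 2, frames [6, 8, 5, 3]
Page faults: 6.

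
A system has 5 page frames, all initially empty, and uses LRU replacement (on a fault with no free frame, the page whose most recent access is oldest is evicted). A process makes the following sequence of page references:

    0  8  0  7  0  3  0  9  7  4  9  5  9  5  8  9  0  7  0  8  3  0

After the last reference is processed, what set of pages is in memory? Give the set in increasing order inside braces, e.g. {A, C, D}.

{0, 3, 7, 8, 9}

0: miss, frames [0]
8: miss, frames [0, 8]
0: hit
7: miss, frames [8, 0, 7]
0: hit
3: miss, frames [8, 7, 0, 3]
0: hit
9: miss, frames [8, 7, 3, 0, 9]
7: hit
4: miss, evict 8, frames [3, 0, 9, 7, 4]
9: hit
5: miss, evict 3, frames [0, 7, 4, 9, 5]
9: hit
5: hit
8: miss, evict 0, frames [7, 4, 9, 5, 8]
9: hit
0: miss, evict 7, frames [4, 5, 8, 9, 0]
7: miss, evict 4, frames [5, 8, 9, 0, 7]
0: hit
8: hit
3: miss, evict 5, frames [9, 7, 0, 8, 3]
0: hit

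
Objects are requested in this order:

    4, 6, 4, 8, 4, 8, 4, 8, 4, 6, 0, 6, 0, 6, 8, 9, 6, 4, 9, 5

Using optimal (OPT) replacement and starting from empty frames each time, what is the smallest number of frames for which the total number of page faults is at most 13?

f=1: 20 faults
f=2: 9 faults
f=3: 7 faults
f=4: 6 faults
f=5: 6 faults
f=6: 6 faults
Smallest f with faults ≤ 13 is 2.

2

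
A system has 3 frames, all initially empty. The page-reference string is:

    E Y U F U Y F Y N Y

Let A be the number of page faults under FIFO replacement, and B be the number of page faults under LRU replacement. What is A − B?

Under FIFO: F F F F . . . . F F → 6 faults.
Under LRU: F F F F . . . . F . → 5 faults.
A − B = 6 − 5 = 1.

1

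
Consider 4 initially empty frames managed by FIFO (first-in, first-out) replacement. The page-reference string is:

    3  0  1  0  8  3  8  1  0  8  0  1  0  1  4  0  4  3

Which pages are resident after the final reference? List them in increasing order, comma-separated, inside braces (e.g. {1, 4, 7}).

{1, 3, 4, 8}

3: miss, frames {3}
0: miss, frames {3,0}
1: miss, frames {3,0,1}
0: hit
8: miss, frames {3,0,1,8}
3: hit
8: hit
1: hit
0: hit
8: hit
0: hit
1: hit
0: hit
1: hit
4: miss, evict 3, frames {0,1,8,4}
0: hit
4: hit
3: miss, evict 0, frames {1,8,4,3}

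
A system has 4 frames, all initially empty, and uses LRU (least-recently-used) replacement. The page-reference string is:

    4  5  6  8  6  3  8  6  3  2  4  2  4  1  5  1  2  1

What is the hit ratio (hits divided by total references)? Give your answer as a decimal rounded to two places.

0.50

4 → miss, frames (4)
5 → miss, frames (4 5)
6 → miss, frames (4 5 6)
8 → miss, frames (4 5 6 8)
6 → hit
3 → miss, evict 4, frames (5 8 6 3)
8 → hit
6 → hit
3 → hit
2 → miss, evict 5, frames (8 6 3 2)
4 → miss, evict 8, frames (6 3 2 4)
2 → hit
4 → hit
1 → miss, evict 6, frames (3 2 4 1)
5 → miss, evict 3, frames (2 4 1 5)
1 → hit
2 → hit
1 → hit
Hits: 9 of 18 references → 9/18 = 0.5000.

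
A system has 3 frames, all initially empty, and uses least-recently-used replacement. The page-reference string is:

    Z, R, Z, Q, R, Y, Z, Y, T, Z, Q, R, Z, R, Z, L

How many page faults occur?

Z: miss, frames {Z}
R: miss, frames {Z,R}
Z: hit
Q: miss, frames {R,Z,Q}
R: hit
Y: miss, evict Z, frames {Q,R,Y}
Z: miss, evict Q, frames {R,Y,Z}
Y: hit
T: miss, evict R, frames {Z,Y,T}
Z: hit
Q: miss, evict Y, frames {T,Z,Q}
R: miss, evict T, frames {Z,Q,R}
Z: hit
R: hit
Z: hit
L: miss, evict Q, frames {R,Z,L}
Page faults: 9.

9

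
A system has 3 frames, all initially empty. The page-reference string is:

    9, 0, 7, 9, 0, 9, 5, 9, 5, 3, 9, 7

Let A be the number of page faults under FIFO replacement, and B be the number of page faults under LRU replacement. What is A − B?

1

Under FIFO: F F F . . . F F . F . F → 7 faults.
Under LRU: F F F . . . F . . F . F → 6 faults.
A − B = 7 − 6 = 1.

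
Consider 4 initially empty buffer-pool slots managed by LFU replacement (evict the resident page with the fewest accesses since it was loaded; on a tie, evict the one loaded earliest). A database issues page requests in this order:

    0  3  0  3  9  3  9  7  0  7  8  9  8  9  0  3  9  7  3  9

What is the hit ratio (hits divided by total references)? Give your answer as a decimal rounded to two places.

0.60

0: fault, frames [0]
3: fault, frames [0, 3]
0: hit
3: hit
9: fault, frames [0, 3, 9]
3: hit
9: hit
7: fault, frames [0, 3, 9, 7]
0: hit
7: hit
8: fault, evict 9, frames [0, 3, 7, 8]
9: fault, evict 8, frames [0, 3, 7, 9]
8: fault, evict 9, frames [0, 3, 7, 8]
9: fault, evict 8, frames [0, 3, 7, 9]
0: hit
3: hit
9: hit
7: hit
3: hit
9: hit
Hits: 12 of 20 references → 12/20 = 0.6000.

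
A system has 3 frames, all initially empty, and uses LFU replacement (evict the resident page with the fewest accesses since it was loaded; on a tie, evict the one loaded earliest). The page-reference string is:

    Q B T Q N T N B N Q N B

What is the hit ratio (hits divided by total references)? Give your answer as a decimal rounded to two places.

0.42

Q -> miss, frames {Q}
B -> miss, frames {Q,B}
T -> miss, frames {Q,B,T}
Q -> hit
N -> miss, evict B, frames {Q,T,N}
T -> hit
N -> hit
B -> miss, evict Q, frames {T,N,B}
N -> hit
Q -> miss, evict B, frames {T,N,Q}
N -> hit
B -> miss, evict Q, frames {T,N,B}
Hits: 5 of 12 references → 5/12 = 0.4167.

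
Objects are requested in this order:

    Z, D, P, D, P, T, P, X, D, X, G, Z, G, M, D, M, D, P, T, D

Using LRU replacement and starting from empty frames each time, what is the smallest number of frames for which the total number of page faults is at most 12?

f=1: 20 faults
f=2: 13 faults
f=3: 12 faults
f=4: 11 faults
f=5: 10 faults
f=6: 8 faults
f=7: 7 faults
Smallest f with faults ≤ 12 is 3.

3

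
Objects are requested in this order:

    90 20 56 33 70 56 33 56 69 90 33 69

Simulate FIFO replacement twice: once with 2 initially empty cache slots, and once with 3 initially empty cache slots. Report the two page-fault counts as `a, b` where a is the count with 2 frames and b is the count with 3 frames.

11, 8

2 frames: F F F F F F F . F F F F → 11 faults.
3 frames: F F F F F . . . F F F . → 8 faults.
8 < 11: adding a frame reduced faults, as is typical.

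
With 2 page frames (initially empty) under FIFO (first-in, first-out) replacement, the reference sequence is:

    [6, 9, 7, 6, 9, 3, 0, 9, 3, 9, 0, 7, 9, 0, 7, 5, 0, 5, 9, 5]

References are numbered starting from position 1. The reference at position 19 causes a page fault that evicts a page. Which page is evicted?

pos 1: 6 -> fault, frames {6}
pos 2: 9 -> fault, frames {6,9}
pos 3: 7 -> fault, evict 6, frames {9,7}
pos 4: 6 -> fault, evict 9, frames {7,6}
pos 5: 9 -> fault, evict 7, frames {6,9}
pos 6: 3 -> fault, evict 6, frames {9,3}
pos 7: 0 -> fault, evict 9, frames {3,0}
pos 8: 9 -> fault, evict 3, frames {0,9}
pos 9: 3 -> fault, evict 0, frames {9,3}
pos 10: 9 -> hit
pos 11: 0 -> fault, evict 9, frames {3,0}
pos 12: 7 -> fault, evict 3, frames {0,7}
pos 13: 9 -> fault, evict 0, frames {7,9}
pos 14: 0 -> fault, evict 7, frames {9,0}
pos 15: 7 -> fault, evict 9, frames {0,7}
pos 16: 5 -> fault, evict 0, frames {7,5}
pos 17: 0 -> fault, evict 7, frames {5,0}
pos 18: 5 -> hit
pos 19: 9 -> fault, evict 5, frames {0,9}
At position 19, page 5 is evicted.

5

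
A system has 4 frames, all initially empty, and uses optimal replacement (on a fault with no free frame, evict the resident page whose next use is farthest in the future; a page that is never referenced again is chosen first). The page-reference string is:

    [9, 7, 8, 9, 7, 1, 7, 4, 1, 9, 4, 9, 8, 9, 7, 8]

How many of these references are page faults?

9 -> miss, frames [9]
7 -> miss, frames [9, 7]
8 -> miss, frames [9, 7, 8]
9 -> hit
7 -> hit
1 -> miss, frames [9, 7, 8, 1]
7 -> hit
4 -> miss, evict 7, frames [9, 8, 1, 4]
1 -> hit
9 -> hit
4 -> hit
9 -> hit
8 -> hit
9 -> hit
7 -> miss, evict 4, frames [9, 8, 1, 7]
8 -> hit
Page faults: 6.

6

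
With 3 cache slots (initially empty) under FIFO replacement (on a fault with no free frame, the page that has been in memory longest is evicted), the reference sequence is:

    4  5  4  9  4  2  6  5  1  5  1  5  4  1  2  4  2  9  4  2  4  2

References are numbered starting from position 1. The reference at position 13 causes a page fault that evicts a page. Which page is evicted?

pos 1: 4 -> fault, frames (4)
pos 2: 5 -> fault, frames (4 5)
pos 3: 4 -> hit
pos 4: 9 -> fault, frames (4 5 9)
pos 5: 4 -> hit
pos 6: 2 -> fault, evict 4, frames (5 9 2)
pos 7: 6 -> fault, evict 5, frames (9 2 6)
pos 8: 5 -> fault, evict 9, frames (2 6 5)
pos 9: 1 -> fault, evict 2, frames (6 5 1)
pos 10: 5 -> hit
pos 11: 1 -> hit
pos 12: 5 -> hit
pos 13: 4 -> fault, evict 6, frames (5 1 4)
At position 13, page 6 is evicted.

6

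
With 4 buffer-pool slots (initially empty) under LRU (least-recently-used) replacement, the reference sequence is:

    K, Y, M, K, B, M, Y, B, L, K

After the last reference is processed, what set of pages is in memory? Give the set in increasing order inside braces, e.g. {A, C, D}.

K -> miss, frames (K)
Y -> miss, frames (K Y)
M -> miss, frames (K Y M)
K -> hit
B -> miss, frames (Y M K B)
M -> hit
Y -> hit
B -> hit
L -> miss, evict K, frames (M Y B L)
K -> miss, evict M, frames (Y B L K)

{B, K, L, Y}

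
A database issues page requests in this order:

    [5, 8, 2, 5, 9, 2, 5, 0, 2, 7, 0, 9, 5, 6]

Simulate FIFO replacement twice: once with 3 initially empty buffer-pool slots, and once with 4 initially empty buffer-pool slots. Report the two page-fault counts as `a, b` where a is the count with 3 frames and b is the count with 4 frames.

3 frames: F F F . F . F F F F . F F F → 11 faults.
4 frames: F F F . F . . F . F . . F F → 8 faults.
8 < 11: adding a frame reduced faults, as is typical.

11, 8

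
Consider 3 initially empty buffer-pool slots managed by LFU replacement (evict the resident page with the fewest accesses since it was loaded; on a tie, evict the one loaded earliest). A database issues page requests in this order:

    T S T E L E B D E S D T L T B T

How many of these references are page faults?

T -> miss, frames {T}
S -> miss, frames {T,S}
T -> hit
E -> miss, frames {T,S,E}
L -> miss, evict S, frames {T,E,L}
E -> hit
B -> miss, evict L, frames {T,E,B}
D -> miss, evict B, frames {T,E,D}
E -> hit
S -> miss, evict D, frames {T,E,S}
D -> miss, evict S, frames {T,E,D}
T -> hit
L -> miss, evict D, frames {T,E,L}
T -> hit
B -> miss, evict L, frames {T,E,B}
T -> hit
Page faults: 10.

10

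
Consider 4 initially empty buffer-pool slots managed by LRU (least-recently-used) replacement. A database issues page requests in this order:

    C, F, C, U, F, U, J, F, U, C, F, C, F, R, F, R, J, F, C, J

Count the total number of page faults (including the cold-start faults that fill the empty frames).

C -> fault, frames [C]
F -> fault, frames [C, F]
C -> hit
U -> fault, frames [F, C, U]
F -> hit
U -> hit
J -> fault, frames [C, F, U, J]
F -> hit
U -> hit
C -> hit
F -> hit
C -> hit
F -> hit
R -> fault, evict J, frames [U, C, F, R]
F -> hit
R -> hit
J -> fault, evict U, frames [C, F, R, J]
F -> hit
C -> hit
J -> hit
Page faults: 6.

6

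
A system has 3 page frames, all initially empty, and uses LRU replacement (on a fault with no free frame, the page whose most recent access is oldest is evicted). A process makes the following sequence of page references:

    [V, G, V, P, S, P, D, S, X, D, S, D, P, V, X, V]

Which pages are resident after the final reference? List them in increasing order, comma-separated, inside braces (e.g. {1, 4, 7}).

V -> fault, frames (V)
G -> fault, frames (V G)
V -> hit
P -> fault, frames (G V P)
S -> fault, evict G, frames (V P S)
P -> hit
D -> fault, evict V, frames (S P D)
S -> hit
X -> fault, evict P, frames (D S X)
D -> hit
S -> hit
D -> hit
P -> fault, evict X, frames (S D P)
V -> fault, evict S, frames (D P V)
X -> fault, evict D, frames (P V X)
V -> hit

{P, V, X}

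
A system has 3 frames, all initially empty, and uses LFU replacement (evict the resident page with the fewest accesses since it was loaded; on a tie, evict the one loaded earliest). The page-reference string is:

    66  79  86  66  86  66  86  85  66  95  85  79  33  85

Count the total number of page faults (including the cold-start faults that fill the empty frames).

66: miss, frames {66}
79: miss, frames {66,79}
86: miss, frames {66,79,86}
66: hit
86: hit
66: hit
86: hit
85: miss, evict 79, frames {66,86,85}
66: hit
95: miss, evict 85, frames {66,86,95}
85: miss, evict 95, frames {66,86,85}
79: miss, evict 85, frames {66,86,79}
33: miss, evict 79, frames {66,86,33}
85: miss, evict 33, frames {66,86,85}
Page faults: 9.

9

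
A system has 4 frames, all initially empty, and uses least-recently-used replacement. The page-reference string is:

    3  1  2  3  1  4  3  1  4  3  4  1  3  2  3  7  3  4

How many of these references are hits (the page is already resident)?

3: miss, frames {3}
1: miss, frames {3,1}
2: miss, frames {3,1,2}
3: hit
1: hit
4: miss, frames {2,3,1,4}
3: hit
1: hit
4: hit
3: hit
4: hit
1: hit
3: hit
2: hit
3: hit
7: miss, evict 4, frames {1,2,3,7}
3: hit
4: miss, evict 1, frames {2,7,3,4}
Hits: 12.

12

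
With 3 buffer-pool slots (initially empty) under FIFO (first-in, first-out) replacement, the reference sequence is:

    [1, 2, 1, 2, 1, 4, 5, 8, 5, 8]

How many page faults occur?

5

1 -> fault, frames {1}
2 -> fault, frames {1,2}
1 -> hit
2 -> hit
1 -> hit
4 -> fault, frames {1,2,4}
5 -> fault, evict 1, frames {2,4,5}
8 -> fault, evict 2, frames {4,5,8}
5 -> hit
8 -> hit
Page faults: 5.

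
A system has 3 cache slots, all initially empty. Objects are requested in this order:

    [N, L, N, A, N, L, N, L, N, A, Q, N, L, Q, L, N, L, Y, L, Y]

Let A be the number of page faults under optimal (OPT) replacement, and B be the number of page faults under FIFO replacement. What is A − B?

Under OPT: F F . F . . . . . . F . . . . . . F . . → 5 faults.
Under FIFO: F F . F . . . . . . F F F . . . . F . . → 7 faults.
A − B = 5 − 7 = -2.

-2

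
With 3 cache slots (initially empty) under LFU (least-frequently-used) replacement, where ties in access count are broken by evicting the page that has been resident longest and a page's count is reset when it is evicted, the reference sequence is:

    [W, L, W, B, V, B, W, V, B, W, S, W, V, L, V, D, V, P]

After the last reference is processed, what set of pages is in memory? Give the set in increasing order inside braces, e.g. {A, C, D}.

{B, P, W}

W: miss, frames (W)
L: miss, frames (W L)
W: hit
B: miss, frames (W L B)
V: miss, evict L, frames (W B V)
B: hit
W: hit
V: hit
B: hit
W: hit
S: miss, evict V, frames (W B S)
W: hit
V: miss, evict S, frames (W B V)
L: miss, evict V, frames (W B L)
V: miss, evict L, frames (W B V)
D: miss, evict V, frames (W B D)
V: miss, evict D, frames (W B V)
P: miss, evict V, frames (W B P)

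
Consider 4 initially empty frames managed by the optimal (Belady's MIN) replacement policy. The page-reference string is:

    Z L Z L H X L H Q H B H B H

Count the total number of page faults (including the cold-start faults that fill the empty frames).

Z -> fault, frames (Z)
L -> fault, frames (Z L)
Z -> hit
L -> hit
H -> fault, frames (Z L H)
X -> fault, frames (Z L H X)
L -> hit
H -> hit
Q -> fault, evict X, frames (Z L H Q)
H -> hit
B -> fault, evict Q, frames (Z L H B)
H -> hit
B -> hit
H -> hit
Page faults: 6.

6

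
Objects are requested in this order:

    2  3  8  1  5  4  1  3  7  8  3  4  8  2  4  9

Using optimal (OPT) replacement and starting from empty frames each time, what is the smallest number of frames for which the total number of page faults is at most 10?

f=1: 16 faults
f=2: 12 faults
f=3: 10 faults
f=4: 9 faults
f=5: 8 faults
f=6: 8 faults
f=7: 8 faults
f=8: 8 faults
Smallest f with faults ≤ 10 is 3.

3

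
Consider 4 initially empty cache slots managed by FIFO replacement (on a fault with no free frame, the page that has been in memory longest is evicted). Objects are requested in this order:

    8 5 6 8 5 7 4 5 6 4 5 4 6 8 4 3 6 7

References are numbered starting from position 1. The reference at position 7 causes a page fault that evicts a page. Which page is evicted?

pos 1: 8 -> fault, frames {8}
pos 2: 5 -> fault, frames {8,5}
pos 3: 6 -> fault, frames {8,5,6}
pos 4: 8 -> hit
pos 5: 5 -> hit
pos 6: 7 -> fault, frames {8,5,6,7}
pos 7: 4 -> fault, evict 8, frames {5,6,7,4}
At position 7, page 8 is evicted.

8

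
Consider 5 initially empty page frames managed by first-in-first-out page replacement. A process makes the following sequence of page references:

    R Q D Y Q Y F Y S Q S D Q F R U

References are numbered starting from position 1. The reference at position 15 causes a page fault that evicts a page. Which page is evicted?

pos 1: R -> miss, frames {R}
pos 2: Q -> miss, frames {R,Q}
pos 3: D -> miss, frames {R,Q,D}
pos 4: Y -> miss, frames {R,Q,D,Y}
pos 5: Q -> hit
pos 6: Y -> hit
pos 7: F -> miss, frames {R,Q,D,Y,F}
pos 8: Y -> hit
pos 9: S -> miss, evict R, frames {Q,D,Y,F,S}
pos 10: Q -> hit
pos 11: S -> hit
pos 12: D -> hit
pos 13: Q -> hit
pos 14: F -> hit
pos 15: R -> miss, evict Q, frames {D,Y,F,S,R}
At position 15, page Q is evicted.

Q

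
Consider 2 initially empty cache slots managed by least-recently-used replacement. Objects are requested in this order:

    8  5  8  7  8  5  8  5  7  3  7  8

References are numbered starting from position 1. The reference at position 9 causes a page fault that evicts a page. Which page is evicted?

8

pos 1: 8 -> miss, frames [8]
pos 2: 5 -> miss, frames [8, 5]
pos 3: 8 -> hit
pos 4: 7 -> miss, evict 5, frames [8, 7]
pos 5: 8 -> hit
pos 6: 5 -> miss, evict 7, frames [8, 5]
pos 7: 8 -> hit
pos 8: 5 -> hit
pos 9: 7 -> miss, evict 8, frames [5, 7]
At position 9, page 8 is evicted.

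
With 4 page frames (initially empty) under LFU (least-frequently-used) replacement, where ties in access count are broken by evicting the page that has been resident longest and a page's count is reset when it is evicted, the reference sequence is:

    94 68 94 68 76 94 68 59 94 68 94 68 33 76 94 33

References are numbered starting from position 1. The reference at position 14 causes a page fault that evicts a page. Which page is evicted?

pos 1: 94 → miss, frames {94}
pos 2: 68 → miss, frames {94,68}
pos 3: 94 → hit
pos 4: 68 → hit
pos 5: 76 → miss, frames {94,68,76}
pos 6: 94 → hit
pos 7: 68 → hit
pos 8: 59 → miss, frames {94,68,76,59}
pos 9: 94 → hit
pos 10: 68 → hit
pos 11: 94 → hit
pos 12: 68 → hit
pos 13: 33 → miss, evict 76, frames {94,68,59,33}
pos 14: 76 → miss, evict 59, frames {94,68,33,76}
At position 14, page 59 is evicted.

59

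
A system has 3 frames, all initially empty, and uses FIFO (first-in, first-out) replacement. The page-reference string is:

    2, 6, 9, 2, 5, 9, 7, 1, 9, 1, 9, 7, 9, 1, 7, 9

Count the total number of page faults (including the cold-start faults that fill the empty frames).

7

2: fault, frames (2)
6: fault, frames (2 6)
9: fault, frames (2 6 9)
2: hit
5: fault, evict 2, frames (6 9 5)
9: hit
7: fault, evict 6, frames (9 5 7)
1: fault, evict 9, frames (5 7 1)
9: fault, evict 5, frames (7 1 9)
1: hit
9: hit
7: hit
9: hit
1: hit
7: hit
9: hit
Page faults: 7.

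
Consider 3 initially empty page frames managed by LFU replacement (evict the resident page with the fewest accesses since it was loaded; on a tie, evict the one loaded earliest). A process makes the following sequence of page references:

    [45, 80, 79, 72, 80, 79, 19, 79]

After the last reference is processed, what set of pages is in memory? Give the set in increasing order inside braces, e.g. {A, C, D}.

45 -> fault, frames {45}
80 -> fault, frames {45,80}
79 -> fault, frames {45,80,79}
72 -> fault, evict 45, frames {80,79,72}
80 -> hit
79 -> hit
19 -> fault, evict 72, frames {80,79,19}
79 -> hit

{19, 79, 80}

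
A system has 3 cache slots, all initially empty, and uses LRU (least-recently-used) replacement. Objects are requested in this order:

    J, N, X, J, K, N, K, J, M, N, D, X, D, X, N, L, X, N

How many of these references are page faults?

10

J: miss, frames [J]
N: miss, frames [J, N]
X: miss, frames [J, N, X]
J: hit
K: miss, evict N, frames [X, J, K]
N: miss, evict X, frames [J, K, N]
K: hit
J: hit
M: miss, evict N, frames [K, J, M]
N: miss, evict K, frames [J, M, N]
D: miss, evict J, frames [M, N, D]
X: miss, evict M, frames [N, D, X]
D: hit
X: hit
N: hit
L: miss, evict D, frames [X, N, L]
X: hit
N: hit
Page faults: 10.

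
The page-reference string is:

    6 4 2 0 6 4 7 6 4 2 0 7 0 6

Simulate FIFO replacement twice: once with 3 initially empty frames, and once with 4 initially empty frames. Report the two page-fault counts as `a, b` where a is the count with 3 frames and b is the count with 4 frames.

3 frames: F F F F F F F . . F F . . F → 10 faults.
4 frames: F F F F . . F F F F F F . F → 11 faults.
11 > 10: adding a frame increased faults — Belady's anomaly.

10, 11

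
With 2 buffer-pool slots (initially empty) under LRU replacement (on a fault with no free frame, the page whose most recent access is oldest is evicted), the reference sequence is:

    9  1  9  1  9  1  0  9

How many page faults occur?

9 → fault, frames (9)
1 → fault, frames (9 1)
9 → hit
1 → hit
9 → hit
1 → hit
0 → fault, evict 9, frames (1 0)
9 → fault, evict 1, frames (0 9)
Page faults: 4.

4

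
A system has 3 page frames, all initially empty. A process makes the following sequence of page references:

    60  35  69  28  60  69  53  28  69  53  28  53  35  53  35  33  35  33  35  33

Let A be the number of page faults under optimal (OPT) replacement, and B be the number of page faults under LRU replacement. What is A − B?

-2

Under OPT: F F F F . . F . . . . . F . . F . . . . → 7 faults.
Under LRU: F F F F F . F F . . . . F . . F . . . . → 9 faults.
A − B = 7 − 9 = -2.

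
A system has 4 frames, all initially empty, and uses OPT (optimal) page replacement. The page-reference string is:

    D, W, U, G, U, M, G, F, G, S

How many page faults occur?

D → miss, frames {D}
W → miss, frames {D,W}
U → miss, frames {D,W,U}
G → miss, frames {D,W,U,G}
U → hit
M → miss, evict U, frames {D,W,G,M}
G → hit
F → miss, evict M, frames {D,W,G,F}
G → hit
S → miss, evict F, frames {D,W,G,S}
Page faults: 7.

7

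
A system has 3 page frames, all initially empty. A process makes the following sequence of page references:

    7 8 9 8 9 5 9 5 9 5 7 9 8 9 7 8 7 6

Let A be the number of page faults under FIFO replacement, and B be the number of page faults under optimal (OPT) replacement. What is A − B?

Under FIFO: F F F . . F . . . . F . F F . . . F → 8 faults.
Under OPT: F F F . . F . . . . . . F . . . . F → 6 faults.
A − B = 8 − 6 = 2.

2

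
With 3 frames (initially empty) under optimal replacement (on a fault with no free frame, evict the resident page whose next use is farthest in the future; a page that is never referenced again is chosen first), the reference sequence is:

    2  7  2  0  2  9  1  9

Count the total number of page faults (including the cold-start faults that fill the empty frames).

2 → fault, frames [2]
7 → fault, frames [2, 7]
2 → hit
0 → fault, frames [2, 7, 0]
2 → hit
9 → fault, evict 0, frames [2, 7, 9]
1 → fault, evict 7, frames [2, 9, 1]
9 → hit
Page faults: 5.

5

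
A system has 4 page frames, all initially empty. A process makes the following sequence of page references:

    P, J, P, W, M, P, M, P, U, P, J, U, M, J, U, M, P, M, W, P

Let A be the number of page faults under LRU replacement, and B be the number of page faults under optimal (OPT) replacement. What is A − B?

1

Under LRU: F F . F F . . . F . F . . . . . . . F . → 7 faults.
Under OPT: F F . F F . . . F . . . . . . . . . F . → 6 faults.
A − B = 7 − 6 = 1.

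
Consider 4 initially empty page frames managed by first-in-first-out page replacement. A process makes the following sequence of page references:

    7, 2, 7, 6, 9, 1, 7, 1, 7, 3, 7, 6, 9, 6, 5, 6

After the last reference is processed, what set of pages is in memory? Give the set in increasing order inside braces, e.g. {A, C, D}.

{3, 5, 6, 9}

7: fault, frames [7]
2: fault, frames [7, 2]
7: hit
6: fault, frames [7, 2, 6]
9: fault, frames [7, 2, 6, 9]
1: fault, evict 7, frames [2, 6, 9, 1]
7: fault, evict 2, frames [6, 9, 1, 7]
1: hit
7: hit
3: fault, evict 6, frames [9, 1, 7, 3]
7: hit
6: fault, evict 9, frames [1, 7, 3, 6]
9: fault, evict 1, frames [7, 3, 6, 9]
6: hit
5: fault, evict 7, frames [3, 6, 9, 5]
6: hit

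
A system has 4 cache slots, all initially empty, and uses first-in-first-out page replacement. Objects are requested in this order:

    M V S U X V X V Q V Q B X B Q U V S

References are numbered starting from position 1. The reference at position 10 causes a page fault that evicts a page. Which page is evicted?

pos 1: M → fault, frames [M]
pos 2: V → fault, frames [M, V]
pos 3: S → fault, frames [M, V, S]
pos 4: U → fault, frames [M, V, S, U]
pos 5: X → fault, evict M, frames [V, S, U, X]
pos 6: V → hit
pos 7: X → hit
pos 8: V → hit
pos 9: Q → fault, evict V, frames [S, U, X, Q]
pos 10: V → fault, evict S, frames [U, X, Q, V]
At position 10, page S is evicted.

S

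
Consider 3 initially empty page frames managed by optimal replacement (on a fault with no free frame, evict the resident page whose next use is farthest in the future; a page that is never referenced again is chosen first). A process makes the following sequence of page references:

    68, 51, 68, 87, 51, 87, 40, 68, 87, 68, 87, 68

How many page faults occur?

68 -> miss, frames {68}
51 -> miss, frames {68,51}
68 -> hit
87 -> miss, frames {68,51,87}
51 -> hit
87 -> hit
40 -> miss, evict 51, frames {68,87,40}
68 -> hit
87 -> hit
68 -> hit
87 -> hit
68 -> hit
Page faults: 4.

4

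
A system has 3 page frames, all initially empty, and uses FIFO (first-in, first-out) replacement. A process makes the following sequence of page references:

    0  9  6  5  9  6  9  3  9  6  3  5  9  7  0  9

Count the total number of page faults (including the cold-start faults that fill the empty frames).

11

0: miss, frames {0}
9: miss, frames {0,9}
6: miss, frames {0,9,6}
5: miss, evict 0, frames {9,6,5}
9: hit
6: hit
9: hit
3: miss, evict 9, frames {6,5,3}
9: miss, evict 6, frames {5,3,9}
6: miss, evict 5, frames {3,9,6}
3: hit
5: miss, evict 3, frames {9,6,5}
9: hit
7: miss, evict 9, frames {6,5,7}
0: miss, evict 6, frames {5,7,0}
9: miss, evict 5, frames {7,0,9}
Page faults: 11.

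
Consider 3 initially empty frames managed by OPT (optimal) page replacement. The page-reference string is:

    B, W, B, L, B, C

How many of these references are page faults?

4

B → fault, frames (B)
W → fault, frames (B W)
B → hit
L → fault, frames (B W L)
B → hit
C → fault, evict L, frames (B W C)
Page faults: 4.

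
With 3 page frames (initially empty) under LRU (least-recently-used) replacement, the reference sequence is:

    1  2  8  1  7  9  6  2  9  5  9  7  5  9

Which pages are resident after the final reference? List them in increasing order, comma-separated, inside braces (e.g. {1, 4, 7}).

{5, 7, 9}

1 -> miss, frames [1]
2 -> miss, frames [1, 2]
8 -> miss, frames [1, 2, 8]
1 -> hit
7 -> miss, evict 2, frames [8, 1, 7]
9 -> miss, evict 8, frames [1, 7, 9]
6 -> miss, evict 1, frames [7, 9, 6]
2 -> miss, evict 7, frames [9, 6, 2]
9 -> hit
5 -> miss, evict 6, frames [2, 9, 5]
9 -> hit
7 -> miss, evict 2, frames [5, 9, 7]
5 -> hit
9 -> hit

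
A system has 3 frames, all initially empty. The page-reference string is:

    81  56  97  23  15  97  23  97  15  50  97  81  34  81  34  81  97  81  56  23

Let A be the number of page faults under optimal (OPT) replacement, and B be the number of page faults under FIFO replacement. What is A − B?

Under OPT: F F F F F . . . . F . F F . . . . . F F → 10 faults.
Under FIFO: F F F F F . . . . F F F F . . . . . F F → 11 faults.
A − B = 10 − 11 = -1.

-1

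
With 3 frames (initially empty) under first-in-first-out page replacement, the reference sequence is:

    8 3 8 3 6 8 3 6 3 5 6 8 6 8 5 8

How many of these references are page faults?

8 -> miss, frames [8]
3 -> miss, frames [8, 3]
8 -> hit
3 -> hit
6 -> miss, frames [8, 3, 6]
8 -> hit
3 -> hit
6 -> hit
3 -> hit
5 -> miss, evict 8, frames [3, 6, 5]
6 -> hit
8 -> miss, evict 3, frames [6, 5, 8]
6 -> hit
8 -> hit
5 -> hit
8 -> hit
Page faults: 5.

5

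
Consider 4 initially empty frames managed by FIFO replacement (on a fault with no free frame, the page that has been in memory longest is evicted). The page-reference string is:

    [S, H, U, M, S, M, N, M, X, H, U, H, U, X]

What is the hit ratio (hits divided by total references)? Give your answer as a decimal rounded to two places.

S: fault, frames [S]
H: fault, frames [S, H]
U: fault, frames [S, H, U]
M: fault, frames [S, H, U, M]
S: hit
M: hit
N: fault, evict S, frames [H, U, M, N]
M: hit
X: fault, evict H, frames [U, M, N, X]
H: fault, evict U, frames [M, N, X, H]
U: fault, evict M, frames [N, X, H, U]
H: hit
U: hit
X: hit
Hits: 6 of 14 references → 6/14 = 0.4286.

0.43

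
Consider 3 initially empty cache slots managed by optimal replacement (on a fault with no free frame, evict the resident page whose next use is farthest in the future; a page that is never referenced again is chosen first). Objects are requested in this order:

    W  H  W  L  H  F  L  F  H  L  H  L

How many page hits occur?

W: miss, frames [W]
H: miss, frames [W, H]
W: hit
L: miss, frames [W, H, L]
H: hit
F: miss, evict W, frames [H, L, F]
L: hit
F: hit
H: hit
L: hit
H: hit
L: hit
Hits: 8.

8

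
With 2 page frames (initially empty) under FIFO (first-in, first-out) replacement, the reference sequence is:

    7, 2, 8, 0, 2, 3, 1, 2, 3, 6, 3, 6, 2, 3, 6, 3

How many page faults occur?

7: fault, frames {7}
2: fault, frames {7,2}
8: fault, evict 7, frames {2,8}
0: fault, evict 2, frames {8,0}
2: fault, evict 8, frames {0,2}
3: fault, evict 0, frames {2,3}
1: fault, evict 2, frames {3,1}
2: fault, evict 3, frames {1,2}
3: fault, evict 1, frames {2,3}
6: fault, evict 2, frames {3,6}
3: hit
6: hit
2: fault, evict 3, frames {6,2}
3: fault, evict 6, frames {2,3}
6: fault, evict 2, frames {3,6}
3: hit
Page faults: 13.

13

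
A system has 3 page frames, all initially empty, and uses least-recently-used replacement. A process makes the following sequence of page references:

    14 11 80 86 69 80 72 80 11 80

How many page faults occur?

14 -> fault, frames [14]
11 -> fault, frames [14, 11]
80 -> fault, frames [14, 11, 80]
86 -> fault, evict 14, frames [11, 80, 86]
69 -> fault, evict 11, frames [80, 86, 69]
80 -> hit
72 -> fault, evict 86, frames [69, 80, 72]
80 -> hit
11 -> fault, evict 69, frames [72, 80, 11]
80 -> hit
Page faults: 7.

7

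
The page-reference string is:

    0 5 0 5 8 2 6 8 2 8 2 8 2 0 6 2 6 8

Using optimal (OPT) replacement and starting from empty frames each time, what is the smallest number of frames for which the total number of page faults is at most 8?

3

f=1: 18 faults
f=2: 9 faults
f=3: 7 faults
f=4: 5 faults
f=5: 5 faults
Smallest f with faults ≤ 8 is 3.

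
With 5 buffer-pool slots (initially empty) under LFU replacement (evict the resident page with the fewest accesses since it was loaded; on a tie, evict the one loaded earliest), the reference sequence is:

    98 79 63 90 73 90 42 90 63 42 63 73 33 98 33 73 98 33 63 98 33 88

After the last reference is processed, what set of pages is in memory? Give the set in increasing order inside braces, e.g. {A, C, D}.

98 -> miss, frames (98)
79 -> miss, frames (98 79)
63 -> miss, frames (98 79 63)
90 -> miss, frames (98 79 63 90)
73 -> miss, frames (98 79 63 90 73)
90 -> hit
42 -> miss, evict 98, frames (79 63 90 73 42)
90 -> hit
63 -> hit
42 -> hit
63 -> hit
73 -> hit
33 -> miss, evict 79, frames (63 90 73 42 33)
98 -> miss, evict 33, frames (63 90 73 42 98)
33 -> miss, evict 98, frames (63 90 73 42 33)
73 -> hit
98 -> miss, evict 33, frames (63 90 73 42 98)
33 -> miss, evict 98, frames (63 90 73 42 33)
63 -> hit
98 -> miss, evict 33, frames (63 90 73 42 98)
33 -> miss, evict 98, frames (63 90 73 42 33)
88 -> miss, evict 33, frames (63 90 73 42 88)

{42, 63, 73, 88, 90}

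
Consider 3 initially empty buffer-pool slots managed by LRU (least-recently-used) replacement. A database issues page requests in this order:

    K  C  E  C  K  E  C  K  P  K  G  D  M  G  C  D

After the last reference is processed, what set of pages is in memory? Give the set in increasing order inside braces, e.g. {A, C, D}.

K → fault, frames [K]
C → fault, frames [K, C]
E → fault, frames [K, C, E]
C → hit
K → hit
E → hit
C → hit
K → hit
P → fault, evict E, frames [C, K, P]
K → hit
G → fault, evict C, frames [P, K, G]
D → fault, evict P, frames [K, G, D]
M → fault, evict K, frames [G, D, M]
G → hit
C → fault, evict D, frames [M, G, C]
D → fault, evict M, frames [G, C, D]

{C, D, G}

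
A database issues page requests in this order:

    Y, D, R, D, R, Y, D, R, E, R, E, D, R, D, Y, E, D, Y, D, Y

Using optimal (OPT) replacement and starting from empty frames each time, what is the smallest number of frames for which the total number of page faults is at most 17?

f=1: 20 faults
f=2: 10 faults
f=3: 5 faults
f=4: 4 faults
Smallest f with faults ≤ 17 is 2.

2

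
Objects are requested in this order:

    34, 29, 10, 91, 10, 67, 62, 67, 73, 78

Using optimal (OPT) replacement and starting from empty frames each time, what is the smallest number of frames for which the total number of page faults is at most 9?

f=1: 10 faults
f=2: 8 faults
f=3: 8 faults
f=4: 8 faults
f=5: 8 faults
f=6: 8 faults
f=7: 8 faults
f=8: 8 faults
Smallest f with faults ≤ 9 is 2.

2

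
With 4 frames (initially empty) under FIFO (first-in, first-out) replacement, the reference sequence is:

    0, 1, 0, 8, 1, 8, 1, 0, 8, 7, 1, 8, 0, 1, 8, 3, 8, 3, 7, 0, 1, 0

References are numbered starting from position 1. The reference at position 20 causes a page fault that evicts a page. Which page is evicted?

1

pos 1: 0 -> fault, frames [0]
pos 2: 1 -> fault, frames [0, 1]
pos 3: 0 -> hit
pos 4: 8 -> fault, frames [0, 1, 8]
pos 5: 1 -> hit
pos 6: 8 -> hit
pos 7: 1 -> hit
pos 8: 0 -> hit
pos 9: 8 -> hit
pos 10: 7 -> fault, frames [0, 1, 8, 7]
pos 11: 1 -> hit
pos 12: 8 -> hit
pos 13: 0 -> hit
pos 14: 1 -> hit
pos 15: 8 -> hit
pos 16: 3 -> fault, evict 0, frames [1, 8, 7, 3]
pos 17: 8 -> hit
pos 18: 3 -> hit
pos 19: 7 -> hit
pos 20: 0 -> fault, evict 1, frames [8, 7, 3, 0]
At position 20, page 1 is evicted.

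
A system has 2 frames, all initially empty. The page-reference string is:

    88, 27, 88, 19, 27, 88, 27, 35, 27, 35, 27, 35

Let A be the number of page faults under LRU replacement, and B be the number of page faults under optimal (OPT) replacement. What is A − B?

1

Under LRU: F F . F F F . F . . . . → 6 faults.
Under OPT: F F . F . F . F . . . . → 5 faults.
A − B = 6 − 5 = 1.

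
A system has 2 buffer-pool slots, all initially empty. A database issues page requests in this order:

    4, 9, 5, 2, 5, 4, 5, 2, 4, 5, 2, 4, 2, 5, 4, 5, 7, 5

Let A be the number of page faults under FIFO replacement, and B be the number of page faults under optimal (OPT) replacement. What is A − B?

3

Under FIFO: F F F F . F F F F F F F . F . . F . → 13 faults.
Under OPT: F F F F . F . F . F . F . F . . F . → 10 faults.
A − B = 13 − 10 = 3.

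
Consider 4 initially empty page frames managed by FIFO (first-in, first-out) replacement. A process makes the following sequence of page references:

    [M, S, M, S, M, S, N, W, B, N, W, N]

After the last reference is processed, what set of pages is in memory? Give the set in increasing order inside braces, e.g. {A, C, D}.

M: miss, frames {M}
S: miss, frames {M,S}
M: hit
S: hit
M: hit
S: hit
N: miss, frames {M,S,N}
W: miss, frames {M,S,N,W}
B: miss, evict M, frames {S,N,W,B}
N: hit
W: hit
N: hit

{B, N, S, W}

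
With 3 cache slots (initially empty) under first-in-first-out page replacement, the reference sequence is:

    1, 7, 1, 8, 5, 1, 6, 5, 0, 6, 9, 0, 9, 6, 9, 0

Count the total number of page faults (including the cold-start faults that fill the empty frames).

8

1: miss, frames {1}
7: miss, frames {1,7}
1: hit
8: miss, frames {1,7,8}
5: miss, evict 1, frames {7,8,5}
1: miss, evict 7, frames {8,5,1}
6: miss, evict 8, frames {5,1,6}
5: hit
0: miss, evict 5, frames {1,6,0}
6: hit
9: miss, evict 1, frames {6,0,9}
0: hit
9: hit
6: hit
9: hit
0: hit
Page faults: 8.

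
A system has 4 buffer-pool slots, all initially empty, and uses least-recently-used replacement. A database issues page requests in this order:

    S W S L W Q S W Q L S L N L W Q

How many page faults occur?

7

S -> miss, frames [S]
W -> miss, frames [S, W]
S -> hit
L -> miss, frames [W, S, L]
W -> hit
Q -> miss, frames [S, L, W, Q]
S -> hit
W -> hit
Q -> hit
L -> hit
S -> hit
L -> hit
N -> miss, evict W, frames [Q, S, L, N]
L -> hit
W -> miss, evict Q, frames [S, N, L, W]
Q -> miss, evict S, frames [N, L, W, Q]
Page faults: 7.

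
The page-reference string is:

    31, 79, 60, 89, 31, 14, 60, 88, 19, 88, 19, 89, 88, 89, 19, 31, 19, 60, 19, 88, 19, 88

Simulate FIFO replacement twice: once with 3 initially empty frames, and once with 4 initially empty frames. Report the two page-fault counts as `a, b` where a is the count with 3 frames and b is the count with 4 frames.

14, 9

3 frames: F F F F F F F F F . . F . . . F . F F F . . → 14 faults.
4 frames: F F F F . F . F F . . . . . . F . F . . . . → 9 faults.
9 < 14: adding a frame reduced faults, as is typical.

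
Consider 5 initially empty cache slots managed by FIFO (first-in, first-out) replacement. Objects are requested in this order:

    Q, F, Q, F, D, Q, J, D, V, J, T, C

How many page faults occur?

7

Q → fault, frames {Q}
F → fault, frames {Q,F}
Q → hit
F → hit
D → fault, frames {Q,F,D}
Q → hit
J → fault, frames {Q,F,D,J}
D → hit
V → fault, frames {Q,F,D,J,V}
J → hit
T → fault, evict Q, frames {F,D,J,V,T}
C → fault, evict F, frames {D,J,V,T,C}
Page faults: 7.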